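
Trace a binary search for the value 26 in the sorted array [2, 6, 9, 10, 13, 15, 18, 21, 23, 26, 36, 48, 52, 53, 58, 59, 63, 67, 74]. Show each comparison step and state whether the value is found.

Binary search for 26 in [2, 6, 9, 10, 13, 15, 18, 21, 23, 26, 36, 48, 52, 53, 58, 59, 63, 67, 74]:

lo=0, hi=18, mid=9, arr[mid]=26 -> Found target at index 9!

Binary search finds 26 at index 9 after 1 comparisons. The search repeatedly halves the search space by comparing with the middle element.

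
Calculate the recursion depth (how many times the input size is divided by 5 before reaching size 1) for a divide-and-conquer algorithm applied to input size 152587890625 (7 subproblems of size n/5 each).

For divide and conquer with division factor 5:

Problem sizes at each level:
Level 0: 152587890625
Level 1: 30517578125
Level 2: 6103515625
Level 3: 1220703125
Level 4: 244140625
Level 5: 48828125
Level 6: 9765625
Level 7: 1953125
Level 8: 390625
Level 9: 78125
Level 10: 15625
Level 11: 3125
Level 12: 625
Level 13: 125
Level 14: 25
Level 15: 5
Level 16: 1

The root is level 0 and the size-1 base case is level 16 (the tree spans levels 0 through 16, i.e. 17 levels counting the root), so the depth is the number of divisions: log_5(152587890625) = 16

The recursion tree depth is log_5(152587890625) = 16. At each level, the problem size is divided by 5, so it takes 16 divisions to reduce to a base case of size 1. The algorithm makes 7 recursive calls at each level.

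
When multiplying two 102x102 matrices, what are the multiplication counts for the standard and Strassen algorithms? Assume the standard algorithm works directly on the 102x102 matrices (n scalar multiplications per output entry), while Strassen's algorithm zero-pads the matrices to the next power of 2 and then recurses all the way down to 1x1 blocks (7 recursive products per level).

Matrix multiplication for 102x102 matrices:

Strassen's algorithm requires power-of-2 dimensions. Pad 102x102 to 128x128 (next power of 2).

Standard algorithm: 102^3 = 1061208 multiplications
Strassen's algorithm: 7^(log2(128)) = 7^7 = 823543 multiplications
Savings: 1061208 - 823543 = 237665 multiplications

Standard: 1061208 multiplications (102^3). Strassen: 823543 multiplications (7^7, after padding to 128x128). Strassen reduces 8 recursive multiplications to 7 at each level.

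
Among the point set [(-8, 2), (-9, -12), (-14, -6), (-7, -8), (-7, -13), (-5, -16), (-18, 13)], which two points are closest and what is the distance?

Computing all pairwise distances among 7 points:

d((-8, 2), (-9, -12)) = 14.0357
d((-8, 2), (-14, -6)) = 10.0
d((-8, 2), (-7, -8)) = 10.0499
d((-8, 2), (-7, -13)) = 15.0333
d((-8, 2), (-5, -16)) = 18.2483
d((-8, 2), (-18, 13)) = 14.8661
d((-9, -12), (-14, -6)) = 7.8102
d((-9, -12), (-7, -8)) = 4.4721
d((-9, -12), (-7, -13)) = 2.2361 <-- minimum
d((-9, -12), (-5, -16)) = 5.6569
d((-9, -12), (-18, 13)) = 26.5707
d((-14, -6), (-7, -8)) = 7.2801
d((-14, -6), (-7, -13)) = 9.8995
d((-14, -6), (-5, -16)) = 13.4536
d((-14, -6), (-18, 13)) = 19.4165
d((-7, -8), (-7, -13)) = 5.0
d((-7, -8), (-5, -16)) = 8.2462
d((-7, -8), (-18, 13)) = 23.7065
d((-7, -13), (-5, -16)) = 3.6056
d((-7, -13), (-18, 13)) = 28.2312
d((-5, -16), (-18, 13)) = 31.7805

Closest pair: (-9, -12) and (-7, -13) with distance 2.2361

The closest pair is (-9, -12) and (-7, -13) with Euclidean distance 2.2361. For 7 points, brute-force pairwise comparison is shown above. For large n, the divide-and-conquer algorithm (sort by x, recurse on halves, check the dividing strip) achieves O(n log n).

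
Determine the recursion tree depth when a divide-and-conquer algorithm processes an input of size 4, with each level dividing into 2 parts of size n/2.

For divide and conquer with division factor 2:

Problem sizes at each level:
Level 0: 4
Level 1: 2
Level 2: 1

The root is level 0 and the size-1 base case is level 2 (the tree spans levels 0 through 2, i.e. 3 levels counting the root), so the depth is the number of divisions: log_2(4) = 2

The recursion tree depth is log_2(4) = 2. At each level, the problem size is divided by 2, so it takes 2 divisions to reduce to a base case of size 1. The algorithm makes 2 recursive calls at each level.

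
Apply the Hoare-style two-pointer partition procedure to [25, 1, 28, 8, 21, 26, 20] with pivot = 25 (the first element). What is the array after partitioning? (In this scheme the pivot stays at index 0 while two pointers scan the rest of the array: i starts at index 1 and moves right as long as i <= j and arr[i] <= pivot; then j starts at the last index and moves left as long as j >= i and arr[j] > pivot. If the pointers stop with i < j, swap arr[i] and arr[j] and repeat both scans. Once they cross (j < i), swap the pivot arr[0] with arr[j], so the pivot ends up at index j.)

Hoare-style two-pointer partition with pivot = 25:

Initial array: [25, 1, 28, 8, 21, 26, 20]

Pointers start at i = 1, j = 6.
i stops at index 2 (arr[2]=28 > 25), j stops at index 6 (arr[6]=20 <= 25): swap arr[2] and arr[6], array becomes [25, 1, 20, 8, 21, 26, 28]
i ends at 5, j ends at 4: the pointers have crossed (j < i), so scanning stops.

Swap pivot arr[0] with arr[4] to place pivot at position 4: [21, 1, 20, 8, 25, 26, 28]
Pivot position: 4

After partitioning with pivot 25, the array becomes [21, 1, 20, 8, 25, 26, 28]. The pivot is placed at index 4. All elements to the left of the pivot are <= 25, and all elements to the right are > 25.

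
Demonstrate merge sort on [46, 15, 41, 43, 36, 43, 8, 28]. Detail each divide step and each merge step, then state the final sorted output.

Merge sort trace:

Split: [46, 15, 41, 43, 36, 43, 8, 28] -> [46, 15, 41, 43] and [36, 43, 8, 28]
  Split: [46, 15, 41, 43] -> [46, 15] and [41, 43]
    Split: [46, 15] -> [46] and [15]
    Merge: [46] + [15] -> [15, 46]
    Split: [41, 43] -> [41] and [43]
    Merge: [41] + [43] -> [41, 43]
  Merge: [15, 46] + [41, 43] -> [15, 41, 43, 46]
  Split: [36, 43, 8, 28] -> [36, 43] and [8, 28]
    Split: [36, 43] -> [36] and [43]
    Merge: [36] + [43] -> [36, 43]
    Split: [8, 28] -> [8] and [28]
    Merge: [8] + [28] -> [8, 28]
  Merge: [36, 43] + [8, 28] -> [8, 28, 36, 43]
Merge: [15, 41, 43, 46] + [8, 28, 36, 43] -> [8, 15, 28, 36, 41, 43, 43, 46]

Final sorted array: [8, 15, 28, 36, 41, 43, 43, 46]

The merge sort proceeds by recursively splitting the array and merging sorted halves.
After all merges, the sorted array is [8, 15, 28, 36, 41, 43, 43, 46].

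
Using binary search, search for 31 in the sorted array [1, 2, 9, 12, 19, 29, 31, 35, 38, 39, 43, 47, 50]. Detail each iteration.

Binary search for 31 in [1, 2, 9, 12, 19, 29, 31, 35, 38, 39, 43, 47, 50]:

lo=0, hi=12, mid=6, arr[mid]=31 -> Found target at index 6!

Binary search finds 31 at index 6 after 1 comparisons. The search repeatedly halves the search space by comparing with the middle element.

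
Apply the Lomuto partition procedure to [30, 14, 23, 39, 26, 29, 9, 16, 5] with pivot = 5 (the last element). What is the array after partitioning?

Lomuto partition with pivot = 5:

Initial array: [30, 14, 23, 39, 26, 29, 9, 16, 5]

arr[0]=30 > 5: no swap
arr[1]=14 > 5: no swap
arr[2]=23 > 5: no swap
arr[3]=39 > 5: no swap
arr[4]=26 > 5: no swap
arr[5]=29 > 5: no swap
arr[6]=9 > 5: no swap
arr[7]=16 > 5: no swap

Place pivot at position 0: [5, 14, 23, 39, 26, 29, 9, 16, 30]
Pivot position: 0

After partitioning with pivot 5, the array becomes [5, 14, 23, 39, 26, 29, 9, 16, 30]. The pivot is placed at index 0. All elements to the left of the pivot are <= 5, and all elements to the right are > 5.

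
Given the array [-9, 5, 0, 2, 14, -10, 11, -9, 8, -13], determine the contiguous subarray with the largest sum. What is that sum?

Using Kadane's algorithm on [-9, 5, 0, 2, 14, -10, 11, -9, 8, -13]:

Scanning through the array:
Position 1 (value 5): max_ending_here = 5, max_so_far = 5
Position 2 (value 0): max_ending_here = 5, max_so_far = 5
Position 3 (value 2): max_ending_here = 7, max_so_far = 7
Position 4 (value 14): max_ending_here = 21, max_so_far = 21
Position 5 (value -10): max_ending_here = 11, max_so_far = 21
Position 6 (value 11): max_ending_here = 22, max_so_far = 22
Position 7 (value -9): max_ending_here = 13, max_so_far = 22
Position 8 (value 8): max_ending_here = 21, max_so_far = 22
Position 9 (value -13): max_ending_here = 8, max_so_far = 22

Maximum subarray: [5, 0, 2, 14, -10, 11]
Maximum sum: 22

The maximum subarray is [5, 0, 2, 14, -10, 11] with sum 22. This subarray runs from index 1 to index 6.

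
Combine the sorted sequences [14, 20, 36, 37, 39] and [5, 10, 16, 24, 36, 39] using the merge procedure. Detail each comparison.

Merging process:

Compare 14 vs 5: take 5 from right. Merged: [5]
Compare 14 vs 10: take 10 from right. Merged: [5, 10]
Compare 14 vs 16: take 14 from left. Merged: [5, 10, 14]
Compare 20 vs 16: take 16 from right. Merged: [5, 10, 14, 16]
Compare 20 vs 24: take 20 from left. Merged: [5, 10, 14, 16, 20]
Compare 36 vs 24: take 24 from right. Merged: [5, 10, 14, 16, 20, 24]
Compare 36 vs 36: take 36 from left. Merged: [5, 10, 14, 16, 20, 24, 36]
Compare 37 vs 36: take 36 from right. Merged: [5, 10, 14, 16, 20, 24, 36, 36]
Compare 37 vs 39: take 37 from left. Merged: [5, 10, 14, 16, 20, 24, 36, 36, 37]
Compare 39 vs 39: take 39 from left. Merged: [5, 10, 14, 16, 20, 24, 36, 36, 37, 39]
Append remaining from right: [39]. Merged: [5, 10, 14, 16, 20, 24, 36, 36, 37, 39, 39]

Final merged array: [5, 10, 14, 16, 20, 24, 36, 36, 37, 39, 39]
Total comparisons: 10

The merged array is [5, 10, 14, 16, 20, 24, 36, 36, 37, 39, 39], requiring 10 comparisons. The merge step runs in O(n) time where n is the total number of elements.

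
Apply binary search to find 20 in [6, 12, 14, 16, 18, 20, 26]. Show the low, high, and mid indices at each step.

Binary search for 20 in [6, 12, 14, 16, 18, 20, 26]:

lo=0, hi=6, mid=3, arr[mid]=16 -> 16 < 20, search right half
lo=4, hi=6, mid=5, arr[mid]=20 -> Found target at index 5!

Binary search finds 20 at index 5 after 2 comparisons. The search repeatedly halves the search space by comparing with the middle element.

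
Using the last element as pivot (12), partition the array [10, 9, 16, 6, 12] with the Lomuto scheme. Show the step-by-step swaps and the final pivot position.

Lomuto partition with pivot = 12:

Initial array: [10, 9, 16, 6, 12]

arr[0]=10 <= 12: swap with position 0, array becomes [10, 9, 16, 6, 12]
arr[1]=9 <= 12: swap with position 1, array becomes [10, 9, 16, 6, 12]
arr[2]=16 > 12: no swap
arr[3]=6 <= 12: swap with position 2, array becomes [10, 9, 6, 16, 12]

Place pivot at position 3: [10, 9, 6, 12, 16]
Pivot position: 3

After partitioning with pivot 12, the array becomes [10, 9, 6, 12, 16]. The pivot is placed at index 3. All elements to the left of the pivot are <= 12, and all elements to the right are > 12.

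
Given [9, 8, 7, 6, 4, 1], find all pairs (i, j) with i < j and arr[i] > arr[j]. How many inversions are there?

Finding inversions in [9, 8, 7, 6, 4, 1]:

(0, 1): arr[0]=9 > arr[1]=8
(0, 2): arr[0]=9 > arr[2]=7
(0, 3): arr[0]=9 > arr[3]=6
(0, 4): arr[0]=9 > arr[4]=4
(0, 5): arr[0]=9 > arr[5]=1
(1, 2): arr[1]=8 > arr[2]=7
(1, 3): arr[1]=8 > arr[3]=6
(1, 4): arr[1]=8 > arr[4]=4
(1, 5): arr[1]=8 > arr[5]=1
(2, 3): arr[2]=7 > arr[3]=6
(2, 4): arr[2]=7 > arr[4]=4
(2, 5): arr[2]=7 > arr[5]=1
(3, 4): arr[3]=6 > arr[4]=4
(3, 5): arr[3]=6 > arr[5]=1
(4, 5): arr[4]=4 > arr[5]=1

Total inversions: 15

The array has 15 inversion(s): (0,1), (0,2), (0,3), (0,4), (0,5), (1,2), (1,3), (1,4), (1,5), (2,3), (2,4), (2,5), (3,4), (3,5), (4,5). Each pair (i,j) satisfies i < j and arr[i] > arr[j].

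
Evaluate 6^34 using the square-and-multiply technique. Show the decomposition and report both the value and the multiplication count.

Computing 6^34 by squaring (build up from 6^1; each line after the first costs one multiplication):

6^1 = 6
6^2 = (6^1)^2 = 6^2 = 36
6^4 = (6^2)^2 = 36^2 = 1296
6^8 = (6^4)^2 = 1296^2 = 1679616
6^16 = (6^8)^2 = 1679616^2 = 2821109907456
6^17 = 6 * 6^16 = 6 * 2821109907456 = 16926659444736
6^34 = (6^17)^2 = 16926659444736^2 = 286511799958070431838109696

Result: 286511799958070431838109696
Multiplications needed: 6 (6 lines after 6^1)

6^34 = 286511799958070431838109696. Using exponentiation by squaring, this requires 6 multiplications. The key idea: if the exponent is even, square the half-power; if odd, multiply by the base once.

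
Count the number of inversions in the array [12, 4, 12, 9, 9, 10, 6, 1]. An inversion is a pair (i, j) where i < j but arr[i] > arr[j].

Finding inversions in [12, 4, 12, 9, 9, 10, 6, 1]:

(0, 1): arr[0]=12 > arr[1]=4
(0, 3): arr[0]=12 > arr[3]=9
(0, 4): arr[0]=12 > arr[4]=9
(0, 5): arr[0]=12 > arr[5]=10
(0, 6): arr[0]=12 > arr[6]=6
(0, 7): arr[0]=12 > arr[7]=1
(1, 7): arr[1]=4 > arr[7]=1
(2, 3): arr[2]=12 > arr[3]=9
(2, 4): arr[2]=12 > arr[4]=9
(2, 5): arr[2]=12 > arr[5]=10
(2, 6): arr[2]=12 > arr[6]=6
(2, 7): arr[2]=12 > arr[7]=1
(3, 6): arr[3]=9 > arr[6]=6
(3, 7): arr[3]=9 > arr[7]=1
(4, 6): arr[4]=9 > arr[6]=6
(4, 7): arr[4]=9 > arr[7]=1
(5, 6): arr[5]=10 > arr[6]=6
(5, 7): arr[5]=10 > arr[7]=1
(6, 7): arr[6]=6 > arr[7]=1

Total inversions: 19

The array has 19 inversion(s): (0,1), (0,3), (0,4), (0,5), (0,6), (0,7), (1,7), (2,3), (2,4), (2,5), (2,6), (2,7), (3,6), (3,7), (4,6), (4,7), (5,6), (5,7), (6,7). Each pair (i,j) satisfies i < j and arr[i] > arr[j].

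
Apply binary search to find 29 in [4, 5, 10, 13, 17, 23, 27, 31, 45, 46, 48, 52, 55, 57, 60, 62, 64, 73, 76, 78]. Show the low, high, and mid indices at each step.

Binary search for 29 in [4, 5, 10, 13, 17, 23, 27, 31, 45, 46, 48, 52, 55, 57, 60, 62, 64, 73, 76, 78]:

lo=0, hi=19, mid=9, arr[mid]=46 -> 46 > 29, search left half
lo=0, hi=8, mid=4, arr[mid]=17 -> 17 < 29, search right half
lo=5, hi=8, mid=6, arr[mid]=27 -> 27 < 29, search right half
lo=7, hi=8, mid=7, arr[mid]=31 -> 31 > 29, search left half
lo=7 > hi=6, target 29 not found

Binary search determines that 29 is not in the array after 4 comparisons. The search space was exhausted without finding the target.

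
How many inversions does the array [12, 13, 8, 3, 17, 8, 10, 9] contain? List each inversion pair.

Finding inversions in [12, 13, 8, 3, 17, 8, 10, 9]:

(0, 2): arr[0]=12 > arr[2]=8
(0, 3): arr[0]=12 > arr[3]=3
(0, 5): arr[0]=12 > arr[5]=8
(0, 6): arr[0]=12 > arr[6]=10
(0, 7): arr[0]=12 > arr[7]=9
(1, 2): arr[1]=13 > arr[2]=8
(1, 3): arr[1]=13 > arr[3]=3
(1, 5): arr[1]=13 > arr[5]=8
(1, 6): arr[1]=13 > arr[6]=10
(1, 7): arr[1]=13 > arr[7]=9
(2, 3): arr[2]=8 > arr[3]=3
(4, 5): arr[4]=17 > arr[5]=8
(4, 6): arr[4]=17 > arr[6]=10
(4, 7): arr[4]=17 > arr[7]=9
(6, 7): arr[6]=10 > arr[7]=9

Total inversions: 15

The array has 15 inversion(s): (0,2), (0,3), (0,5), (0,6), (0,7), (1,2), (1,3), (1,5), (1,6), (1,7), (2,3), (4,5), (4,6), (4,7), (6,7). Each pair (i,j) satisfies i < j and arr[i] > arr[j].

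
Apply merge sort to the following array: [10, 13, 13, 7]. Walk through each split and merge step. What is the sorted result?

Merge sort trace:

Split: [10, 13, 13, 7] -> [10, 13] and [13, 7]
  Split: [10, 13] -> [10] and [13]
  Merge: [10] + [13] -> [10, 13]
  Split: [13, 7] -> [13] and [7]
  Merge: [13] + [7] -> [7, 13]
Merge: [10, 13] + [7, 13] -> [7, 10, 13, 13]

Final sorted array: [7, 10, 13, 13]

The merge sort proceeds by recursively splitting the array and merging sorted halves.
After all merges, the sorted array is [7, 10, 13, 13].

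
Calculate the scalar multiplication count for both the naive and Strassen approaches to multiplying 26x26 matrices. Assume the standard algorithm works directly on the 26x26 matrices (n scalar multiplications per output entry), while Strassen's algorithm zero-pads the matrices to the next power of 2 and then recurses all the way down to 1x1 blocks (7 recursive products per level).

Matrix multiplication for 26x26 matrices:

Strassen's algorithm requires power-of-2 dimensions. Pad 26x26 to 32x32 (next power of 2).

Standard algorithm: 26^3 = 17576 multiplications
Strassen's algorithm: 7^(log2(32)) = 7^5 = 16807 multiplications
Savings: 17576 - 16807 = 769 multiplications

Standard: 17576 multiplications (26^3). Strassen: 16807 multiplications (7^5, after padding to 32x32). Strassen reduces 8 recursive multiplications to 7 at each level.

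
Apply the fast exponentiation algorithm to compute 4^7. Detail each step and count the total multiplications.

Computing 4^7 by squaring (build up from 4^1; each line after the first costs one multiplication):

4^1 = 4
4^2 = (4^1)^2 = 4^2 = 16
4^3 = 4 * 4^2 = 4 * 16 = 64
4^6 = (4^3)^2 = 64^2 = 4096
4^7 = 4 * 4^6 = 4 * 4096 = 16384

Result: 16384
Multiplications needed: 4 (4 lines after 4^1)

4^7 = 16384. Using exponentiation by squaring, this requires 4 multiplications. The key idea: if the exponent is even, square the half-power; if odd, multiply by the base once.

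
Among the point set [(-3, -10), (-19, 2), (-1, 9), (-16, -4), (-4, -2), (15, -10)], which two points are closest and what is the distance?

Computing all pairwise distances among 6 points:

d((-3, -10), (-19, 2)) = 20.0
d((-3, -10), (-1, 9)) = 19.105
d((-3, -10), (-16, -4)) = 14.3178
d((-3, -10), (-4, -2)) = 8.0623
d((-3, -10), (15, -10)) = 18.0
d((-19, 2), (-1, 9)) = 19.3132
d((-19, 2), (-16, -4)) = 6.7082 <-- minimum
d((-19, 2), (-4, -2)) = 15.5242
d((-19, 2), (15, -10)) = 36.0555
d((-1, 9), (-16, -4)) = 19.8494
d((-1, 9), (-4, -2)) = 11.4018
d((-1, 9), (15, -10)) = 24.8395
d((-16, -4), (-4, -2)) = 12.1655
d((-16, -4), (15, -10)) = 31.5753
d((-4, -2), (15, -10)) = 20.6155

Closest pair: (-19, 2) and (-16, -4) with distance 6.7082

The closest pair is (-19, 2) and (-16, -4) with Euclidean distance 6.7082. For 6 points, brute-force pairwise comparison is shown above. For large n, the divide-and-conquer algorithm (sort by x, recurse on halves, check the dividing strip) achieves O(n log n).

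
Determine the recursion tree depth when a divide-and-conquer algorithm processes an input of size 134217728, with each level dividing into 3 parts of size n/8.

For divide and conquer with division factor 8:

Problem sizes at each level:
Level 0: 134217728
Level 1: 16777216
Level 2: 2097152
Level 3: 262144
Level 4: 32768
Level 5: 4096
Level 6: 512
Level 7: 64
Level 8: 8
Level 9: 1

The root is level 0 and the size-1 base case is level 9 (the tree spans levels 0 through 9, i.e. 10 levels counting the root), so the depth is the number of divisions: log_8(134217728) = 9

The recursion tree depth is log_8(134217728) = 9. At each level, the problem size is divided by 8, so it takes 9 divisions to reduce to a base case of size 1. The algorithm makes 3 recursive calls at each level.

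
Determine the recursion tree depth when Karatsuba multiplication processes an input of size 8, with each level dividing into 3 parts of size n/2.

For divide and conquer with division factor 2:

Problem sizes at each level:
Level 0: 8
Level 1: 4
Level 2: 2
Level 3: 1

The root is level 0 and the size-1 base case is level 3 (the tree spans levels 0 through 3, i.e. 4 levels counting the root), so the depth is the number of divisions: log_2(8) = 3

The recursion tree depth is log_2(8) = 3. At each level, the problem size is divided by 2, so it takes 3 divisions to reduce to a base case of size 1. The algorithm makes 3 recursive calls at each level.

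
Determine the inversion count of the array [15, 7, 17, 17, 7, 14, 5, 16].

Finding inversions in [15, 7, 17, 17, 7, 14, 5, 16]:

(0, 1): arr[0]=15 > arr[1]=7
(0, 4): arr[0]=15 > arr[4]=7
(0, 5): arr[0]=15 > arr[5]=14
(0, 6): arr[0]=15 > arr[6]=5
(1, 6): arr[1]=7 > arr[6]=5
(2, 4): arr[2]=17 > arr[4]=7
(2, 5): arr[2]=17 > arr[5]=14
(2, 6): arr[2]=17 > arr[6]=5
(2, 7): arr[2]=17 > arr[7]=16
(3, 4): arr[3]=17 > arr[4]=7
(3, 5): arr[3]=17 > arr[5]=14
(3, 6): arr[3]=17 > arr[6]=5
(3, 7): arr[3]=17 > arr[7]=16
(4, 6): arr[4]=7 > arr[6]=5
(5, 6): arr[5]=14 > arr[6]=5

Total inversions: 15

The array has 15 inversion(s): (0,1), (0,4), (0,5), (0,6), (1,6), (2,4), (2,5), (2,6), (2,7), (3,4), (3,5), (3,6), (3,7), (4,6), (5,6). Each pair (i,j) satisfies i < j and arr[i] > arr[j].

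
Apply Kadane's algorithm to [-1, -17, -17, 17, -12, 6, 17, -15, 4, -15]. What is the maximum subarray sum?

Using Kadane's algorithm on [-1, -17, -17, 17, -12, 6, 17, -15, 4, -15]:

Scanning through the array:
Position 1 (value -17): max_ending_here = -17, max_so_far = -1
Position 2 (value -17): max_ending_here = -17, max_so_far = -1
Position 3 (value 17): max_ending_here = 17, max_so_far = 17
Position 4 (value -12): max_ending_here = 5, max_so_far = 17
Position 5 (value 6): max_ending_here = 11, max_so_far = 17
Position 6 (value 17): max_ending_here = 28, max_so_far = 28
Position 7 (value -15): max_ending_here = 13, max_so_far = 28
Position 8 (value 4): max_ending_here = 17, max_so_far = 28
Position 9 (value -15): max_ending_here = 2, max_so_far = 28

Maximum subarray: [17, -12, 6, 17]
Maximum sum: 28

The maximum subarray is [17, -12, 6, 17] with sum 28. This subarray runs from index 3 to index 6.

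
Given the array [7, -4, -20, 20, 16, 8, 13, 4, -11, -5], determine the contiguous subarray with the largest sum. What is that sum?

Using Kadane's algorithm on [7, -4, -20, 20, 16, 8, 13, 4, -11, -5]:

Scanning through the array:
Position 1 (value -4): max_ending_here = 3, max_so_far = 7
Position 2 (value -20): max_ending_here = -17, max_so_far = 7
Position 3 (value 20): max_ending_here = 20, max_so_far = 20
Position 4 (value 16): max_ending_here = 36, max_so_far = 36
Position 5 (value 8): max_ending_here = 44, max_so_far = 44
Position 6 (value 13): max_ending_here = 57, max_so_far = 57
Position 7 (value 4): max_ending_here = 61, max_so_far = 61
Position 8 (value -11): max_ending_here = 50, max_so_far = 61
Position 9 (value -5): max_ending_here = 45, max_so_far = 61

Maximum subarray: [20, 16, 8, 13, 4]
Maximum sum: 61

The maximum subarray is [20, 16, 8, 13, 4] with sum 61. This subarray runs from index 3 to index 7.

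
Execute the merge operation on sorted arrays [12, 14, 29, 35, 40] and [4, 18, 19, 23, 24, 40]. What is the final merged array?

Merging process:

Compare 12 vs 4: take 4 from right. Merged: [4]
Compare 12 vs 18: take 12 from left. Merged: [4, 12]
Compare 14 vs 18: take 14 from left. Merged: [4, 12, 14]
Compare 29 vs 18: take 18 from right. Merged: [4, 12, 14, 18]
Compare 29 vs 19: take 19 from right. Merged: [4, 12, 14, 18, 19]
Compare 29 vs 23: take 23 from right. Merged: [4, 12, 14, 18, 19, 23]
Compare 29 vs 24: take 24 from right. Merged: [4, 12, 14, 18, 19, 23, 24]
Compare 29 vs 40: take 29 from left. Merged: [4, 12, 14, 18, 19, 23, 24, 29]
Compare 35 vs 40: take 35 from left. Merged: [4, 12, 14, 18, 19, 23, 24, 29, 35]
Compare 40 vs 40: take 40 from left. Merged: [4, 12, 14, 18, 19, 23, 24, 29, 35, 40]
Append remaining from right: [40]. Merged: [4, 12, 14, 18, 19, 23, 24, 29, 35, 40, 40]

Final merged array: [4, 12, 14, 18, 19, 23, 24, 29, 35, 40, 40]
Total comparisons: 10

The merged array is [4, 12, 14, 18, 19, 23, 24, 29, 35, 40, 40], requiring 10 comparisons. The merge step runs in O(n) time where n is the total number of elements.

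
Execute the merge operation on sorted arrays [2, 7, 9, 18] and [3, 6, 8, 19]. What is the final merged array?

Merging process:

Compare 2 vs 3: take 2 from left. Merged: [2]
Compare 7 vs 3: take 3 from right. Merged: [2, 3]
Compare 7 vs 6: take 6 from right. Merged: [2, 3, 6]
Compare 7 vs 8: take 7 from left. Merged: [2, 3, 6, 7]
Compare 9 vs 8: take 8 from right. Merged: [2, 3, 6, 7, 8]
Compare 9 vs 19: take 9 from left. Merged: [2, 3, 6, 7, 8, 9]
Compare 18 vs 19: take 18 from left. Merged: [2, 3, 6, 7, 8, 9, 18]
Append remaining from right: [19]. Merged: [2, 3, 6, 7, 8, 9, 18, 19]

Final merged array: [2, 3, 6, 7, 8, 9, 18, 19]
Total comparisons: 7

The merged array is [2, 3, 6, 7, 8, 9, 18, 19], requiring 7 comparisons. The merge step runs in O(n) time where n is the total number of elements.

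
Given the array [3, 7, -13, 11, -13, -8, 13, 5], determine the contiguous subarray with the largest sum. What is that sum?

Using Kadane's algorithm on [3, 7, -13, 11, -13, -8, 13, 5]:

Scanning through the array:
Position 1 (value 7): max_ending_here = 10, max_so_far = 10
Position 2 (value -13): max_ending_here = -3, max_so_far = 10
Position 3 (value 11): max_ending_here = 11, max_so_far = 11
Position 4 (value -13): max_ending_here = -2, max_so_far = 11
Position 5 (value -8): max_ending_here = -8, max_so_far = 11
Position 6 (value 13): max_ending_here = 13, max_so_far = 13
Position 7 (value 5): max_ending_here = 18, max_so_far = 18

Maximum subarray: [13, 5]
Maximum sum: 18

The maximum subarray is [13, 5] with sum 18. This subarray runs from index 6 to index 7.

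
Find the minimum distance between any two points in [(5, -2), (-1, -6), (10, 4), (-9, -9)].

Computing all pairwise distances among 4 points:

d((5, -2), (-1, -6)) = 7.2111 <-- minimum
d((5, -2), (10, 4)) = 7.8102
d((5, -2), (-9, -9)) = 15.6525
d((-1, -6), (10, 4)) = 14.8661
d((-1, -6), (-9, -9)) = 8.544
d((10, 4), (-9, -9)) = 23.0217

Closest pair: (5, -2) and (-1, -6) with distance 7.2111

The closest pair is (5, -2) and (-1, -6) with Euclidean distance 7.2111. For 4 points, brute-force pairwise comparison is shown above. For large n, the divide-and-conquer algorithm (sort by x, recurse on halves, check the dividing strip) achieves O(n log n).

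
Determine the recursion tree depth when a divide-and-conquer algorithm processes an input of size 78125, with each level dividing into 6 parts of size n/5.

For divide and conquer with division factor 5:

Problem sizes at each level:
Level 0: 78125
Level 1: 15625
Level 2: 3125
Level 3: 625
Level 4: 125
Level 5: 25
Level 6: 5
Level 7: 1

The root is level 0 and the size-1 base case is level 7 (the tree spans levels 0 through 7, i.e. 8 levels counting the root), so the depth is the number of divisions: log_5(78125) = 7

The recursion tree depth is log_5(78125) = 7. At each level, the problem size is divided by 5, so it takes 7 divisions to reduce to a base case of size 1. The algorithm makes 6 recursive calls at each level.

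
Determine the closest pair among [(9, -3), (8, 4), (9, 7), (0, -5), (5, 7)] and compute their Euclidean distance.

Computing all pairwise distances among 5 points:

d((9, -3), (8, 4)) = 7.0711
d((9, -3), (9, 7)) = 10.0
d((9, -3), (0, -5)) = 9.2195
d((9, -3), (5, 7)) = 10.7703
d((8, 4), (9, 7)) = 3.1623 <-- minimum
d((8, 4), (0, -5)) = 12.0416
d((8, 4), (5, 7)) = 4.2426
d((9, 7), (0, -5)) = 15.0
d((9, 7), (5, 7)) = 4.0
d((0, -5), (5, 7)) = 13.0

Closest pair: (8, 4) and (9, 7) with distance 3.1623

The closest pair is (8, 4) and (9, 7) with Euclidean distance 3.1623. For 5 points, brute-force pairwise comparison is shown above. For large n, the divide-and-conquer algorithm (sort by x, recurse on halves, check the dividing strip) achieves O(n log n).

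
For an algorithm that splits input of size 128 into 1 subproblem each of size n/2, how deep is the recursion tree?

For divide and conquer with division factor 2:

Problem sizes at each level:
Level 0: 128
Level 1: 64
Level 2: 32
Level 3: 16
Level 4: 8
Level 5: 4
Level 6: 2
Level 7: 1

The root is level 0 and the size-1 base case is level 7 (the tree spans levels 0 through 7, i.e. 8 levels counting the root), so the depth is the number of divisions: log_2(128) = 7

The recursion tree depth is log_2(128) = 7. At each level, the problem size is divided by 2, so it takes 7 divisions to reduce to a base case of size 1. The algorithm makes 1 recursive call at each level.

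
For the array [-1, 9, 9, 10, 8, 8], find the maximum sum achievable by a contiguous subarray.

Using Kadane's algorithm on [-1, 9, 9, 10, 8, 8]:

Scanning through the array:
Position 1 (value 9): max_ending_here = 9, max_so_far = 9
Position 2 (value 9): max_ending_here = 18, max_so_far = 18
Position 3 (value 10): max_ending_here = 28, max_so_far = 28
Position 4 (value 8): max_ending_here = 36, max_so_far = 36
Position 5 (value 8): max_ending_here = 44, max_so_far = 44

Maximum subarray: [9, 9, 10, 8, 8]
Maximum sum: 44

The maximum subarray is [9, 9, 10, 8, 8] with sum 44. This subarray runs from index 1 to index 5.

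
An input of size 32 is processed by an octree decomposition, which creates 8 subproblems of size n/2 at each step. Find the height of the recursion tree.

For divide and conquer with division factor 2:

Problem sizes at each level:
Level 0: 32
Level 1: 16
Level 2: 8
Level 3: 4
Level 4: 2
Level 5: 1

The root is level 0 and the size-1 base case is level 5 (the tree spans levels 0 through 5, i.e. 6 levels counting the root), so the depth is the number of divisions: log_2(32) = 5

The recursion tree depth is log_2(32) = 5. At each level, the problem size is divided by 2, so it takes 5 divisions to reduce to a base case of size 1. The algorithm makes 8 recursive calls at each level.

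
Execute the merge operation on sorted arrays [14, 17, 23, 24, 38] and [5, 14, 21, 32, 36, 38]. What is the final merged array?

Merging process:

Compare 14 vs 5: take 5 from right. Merged: [5]
Compare 14 vs 14: take 14 from left. Merged: [5, 14]
Compare 17 vs 14: take 14 from right. Merged: [5, 14, 14]
Compare 17 vs 21: take 17 from left. Merged: [5, 14, 14, 17]
Compare 23 vs 21: take 21 from right. Merged: [5, 14, 14, 17, 21]
Compare 23 vs 32: take 23 from left. Merged: [5, 14, 14, 17, 21, 23]
Compare 24 vs 32: take 24 from left. Merged: [5, 14, 14, 17, 21, 23, 24]
Compare 38 vs 32: take 32 from right. Merged: [5, 14, 14, 17, 21, 23, 24, 32]
Compare 38 vs 36: take 36 from right. Merged: [5, 14, 14, 17, 21, 23, 24, 32, 36]
Compare 38 vs 38: take 38 from left. Merged: [5, 14, 14, 17, 21, 23, 24, 32, 36, 38]
Append remaining from right: [38]. Merged: [5, 14, 14, 17, 21, 23, 24, 32, 36, 38, 38]

Final merged array: [5, 14, 14, 17, 21, 23, 24, 32, 36, 38, 38]
Total comparisons: 10

The merged array is [5, 14, 14, 17, 21, 23, 24, 32, 36, 38, 38], requiring 10 comparisons. The merge step runs in O(n) time where n is the total number of elements.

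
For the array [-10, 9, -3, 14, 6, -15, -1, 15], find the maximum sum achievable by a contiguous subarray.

Using Kadane's algorithm on [-10, 9, -3, 14, 6, -15, -1, 15]:

Scanning through the array:
Position 1 (value 9): max_ending_here = 9, max_so_far = 9
Position 2 (value -3): max_ending_here = 6, max_so_far = 9
Position 3 (value 14): max_ending_here = 20, max_so_far = 20
Position 4 (value 6): max_ending_here = 26, max_so_far = 26
Position 5 (value -15): max_ending_here = 11, max_so_far = 26
Position 6 (value -1): max_ending_here = 10, max_so_far = 26
Position 7 (value 15): max_ending_here = 25, max_so_far = 26

Maximum subarray: [9, -3, 14, 6]
Maximum sum: 26

The maximum subarray is [9, -3, 14, 6] with sum 26. This subarray runs from index 1 to index 4.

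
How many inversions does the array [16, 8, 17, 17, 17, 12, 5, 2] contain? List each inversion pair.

Finding inversions in [16, 8, 17, 17, 17, 12, 5, 2]:

(0, 1): arr[0]=16 > arr[1]=8
(0, 5): arr[0]=16 > arr[5]=12
(0, 6): arr[0]=16 > arr[6]=5
(0, 7): arr[0]=16 > arr[7]=2
(1, 6): arr[1]=8 > arr[6]=5
(1, 7): arr[1]=8 > arr[7]=2
(2, 5): arr[2]=17 > arr[5]=12
(2, 6): arr[2]=17 > arr[6]=5
(2, 7): arr[2]=17 > arr[7]=2
(3, 5): arr[3]=17 > arr[5]=12
(3, 6): arr[3]=17 > arr[6]=5
(3, 7): arr[3]=17 > arr[7]=2
(4, 5): arr[4]=17 > arr[5]=12
(4, 6): arr[4]=17 > arr[6]=5
(4, 7): arr[4]=17 > arr[7]=2
(5, 6): arr[5]=12 > arr[6]=5
(5, 7): arr[5]=12 > arr[7]=2
(6, 7): arr[6]=5 > arr[7]=2

Total inversions: 18

The array has 18 inversion(s): (0,1), (0,5), (0,6), (0,7), (1,6), (1,7), (2,5), (2,6), (2,7), (3,5), (3,6), (3,7), (4,5), (4,6), (4,7), (5,6), (5,7), (6,7). Each pair (i,j) satisfies i < j and arr[i] > arr[j].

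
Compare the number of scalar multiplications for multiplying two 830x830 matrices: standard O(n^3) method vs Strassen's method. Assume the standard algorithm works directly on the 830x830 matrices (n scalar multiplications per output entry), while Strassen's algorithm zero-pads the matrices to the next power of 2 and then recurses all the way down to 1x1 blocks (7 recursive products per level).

Matrix multiplication for 830x830 matrices:

Strassen's algorithm requires power-of-2 dimensions. Pad 830x830 to 1024x1024 (next power of 2).

Standard algorithm: 830^3 = 571787000 multiplications
Strassen's algorithm: 7^(log2(1024)) = 7^10 = 282475249 multiplications
Savings: 571787000 - 282475249 = 289311751 multiplications

Standard: 571787000 multiplications (830^3). Strassen: 282475249 multiplications (7^10, after padding to 1024x1024). Strassen reduces 8 recursive multiplications to 7 at each level.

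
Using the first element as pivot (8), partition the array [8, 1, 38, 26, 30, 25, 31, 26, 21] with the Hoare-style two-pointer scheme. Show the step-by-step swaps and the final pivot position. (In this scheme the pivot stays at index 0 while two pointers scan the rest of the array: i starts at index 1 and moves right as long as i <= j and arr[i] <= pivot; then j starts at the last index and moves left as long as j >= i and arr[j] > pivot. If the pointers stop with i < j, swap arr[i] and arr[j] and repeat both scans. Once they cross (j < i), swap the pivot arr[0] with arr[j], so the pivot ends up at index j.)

Hoare-style two-pointer partition with pivot = 8:

Initial array: [8, 1, 38, 26, 30, 25, 31, 26, 21]

Pointers start at i = 1, j = 8.
i ends at 2, j ends at 1: the pointers have crossed (j < i), so scanning stops.

Swap pivot arr[0] with arr[1] to place pivot at position 1: [1, 8, 38, 26, 30, 25, 31, 26, 21]
Pivot position: 1

After partitioning with pivot 8, the array becomes [1, 8, 38, 26, 30, 25, 31, 26, 21]. The pivot is placed at index 1. All elements to the left of the pivot are <= 8, and all elements to the right are > 8.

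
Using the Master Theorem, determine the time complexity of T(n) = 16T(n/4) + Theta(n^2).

Master Theorem for T(n) = 16T(n/4) + O(n^2):

a = 16, b = 4, c = 2
log_b(a) = log_4(16) = 2.0000

Case 2: c = 2 = log_4(16) = 2.0000
T(n) = O(n^2 log n) = O(n^2 log n)

For T(n) = 16T(n/4) + O(n^2): log_4(16) = 2.0000. This is Case 2 of the Master Theorem (c = log_b(a), equal work at all levels), giving O(n^2 log n).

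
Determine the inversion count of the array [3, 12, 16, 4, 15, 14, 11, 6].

Finding inversions in [3, 12, 16, 4, 15, 14, 11, 6]:

(1, 3): arr[1]=12 > arr[3]=4
(1, 6): arr[1]=12 > arr[6]=11
(1, 7): arr[1]=12 > arr[7]=6
(2, 3): arr[2]=16 > arr[3]=4
(2, 4): arr[2]=16 > arr[4]=15
(2, 5): arr[2]=16 > arr[5]=14
(2, 6): arr[2]=16 > arr[6]=11
(2, 7): arr[2]=16 > arr[7]=6
(4, 5): arr[4]=15 > arr[5]=14
(4, 6): arr[4]=15 > arr[6]=11
(4, 7): arr[4]=15 > arr[7]=6
(5, 6): arr[5]=14 > arr[6]=11
(5, 7): arr[5]=14 > arr[7]=6
(6, 7): arr[6]=11 > arr[7]=6

Total inversions: 14

The array has 14 inversion(s): (1,3), (1,6), (1,7), (2,3), (2,4), (2,5), (2,6), (2,7), (4,5), (4,6), (4,7), (5,6), (5,7), (6,7). Each pair (i,j) satisfies i < j and arr[i] > arr[j].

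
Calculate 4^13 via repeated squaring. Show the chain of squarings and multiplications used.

Computing 4^13 by squaring (build up from 4^1; each line after the first costs one multiplication):

4^1 = 4
4^2 = (4^1)^2 = 4^2 = 16
4^3 = 4 * 4^2 = 4 * 16 = 64
4^6 = (4^3)^2 = 64^2 = 4096
4^12 = (4^6)^2 = 4096^2 = 16777216
4^13 = 4 * 4^12 = 4 * 16777216 = 67108864

Result: 67108864
Multiplications needed: 5 (5 lines after 4^1)

4^13 = 67108864. Using exponentiation by squaring, this requires 5 multiplications. The key idea: if the exponent is even, square the half-power; if odd, multiply by the base once.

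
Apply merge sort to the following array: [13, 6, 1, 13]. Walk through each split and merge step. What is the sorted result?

Merge sort trace:

Split: [13, 6, 1, 13] -> [13, 6] and [1, 13]
  Split: [13, 6] -> [13] and [6]
  Merge: [13] + [6] -> [6, 13]
  Split: [1, 13] -> [1] and [13]
  Merge: [1] + [13] -> [1, 13]
Merge: [6, 13] + [1, 13] -> [1, 6, 13, 13]

Final sorted array: [1, 6, 13, 13]

The merge sort proceeds by recursively splitting the array and merging sorted halves.
After all merges, the sorted array is [1, 6, 13, 13].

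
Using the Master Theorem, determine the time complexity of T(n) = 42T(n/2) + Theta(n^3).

Master Theorem for T(n) = 42T(n/2) + O(n^3):

a = 42, b = 2, c = 3
log_b(a) = log_2(42) = 5.3923

Case 1: c = 3 < log_2(42) = 5.3923
T(n) = O(n^(log_2 42))

For T(n) = 42T(n/2) + O(n^3): log_2(42) = 5.3923. This is Case 1 of the Master Theorem (c < log_b(a), work dominated by leaves), giving O(n^(log_2 42)).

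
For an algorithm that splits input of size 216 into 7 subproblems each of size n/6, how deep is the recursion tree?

For divide and conquer with division factor 6:

Problem sizes at each level:
Level 0: 216
Level 1: 36
Level 2: 6
Level 3: 1

The root is level 0 and the size-1 base case is level 3 (the tree spans levels 0 through 3, i.e. 4 levels counting the root), so the depth is the number of divisions: log_6(216) = 3

The recursion tree depth is log_6(216) = 3. At each level, the problem size is divided by 6, so it takes 3 divisions to reduce to a base case of size 1. The algorithm makes 7 recursive calls at each level.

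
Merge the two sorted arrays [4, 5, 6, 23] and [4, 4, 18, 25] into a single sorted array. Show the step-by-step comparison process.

Merging process:

Compare 4 vs 4: take 4 from left. Merged: [4]
Compare 5 vs 4: take 4 from right. Merged: [4, 4]
Compare 5 vs 4: take 4 from right. Merged: [4, 4, 4]
Compare 5 vs 18: take 5 from left. Merged: [4, 4, 4, 5]
Compare 6 vs 18: take 6 from left. Merged: [4, 4, 4, 5, 6]
Compare 23 vs 18: take 18 from right. Merged: [4, 4, 4, 5, 6, 18]
Compare 23 vs 25: take 23 from left. Merged: [4, 4, 4, 5, 6, 18, 23]
Append remaining from right: [25]. Merged: [4, 4, 4, 5, 6, 18, 23, 25]

Final merged array: [4, 4, 4, 5, 6, 18, 23, 25]
Total comparisons: 7

The merged array is [4, 4, 4, 5, 6, 18, 23, 25], requiring 7 comparisons. The merge step runs in O(n) time where n is the total number of elements.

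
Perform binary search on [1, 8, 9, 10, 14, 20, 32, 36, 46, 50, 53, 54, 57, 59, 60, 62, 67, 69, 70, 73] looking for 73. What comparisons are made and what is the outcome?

Binary search for 73 in [1, 8, 9, 10, 14, 20, 32, 36, 46, 50, 53, 54, 57, 59, 60, 62, 67, 69, 70, 73]:

lo=0, hi=19, mid=9, arr[mid]=50 -> 50 < 73, search right half
lo=10, hi=19, mid=14, arr[mid]=60 -> 60 < 73, search right half
lo=15, hi=19, mid=17, arr[mid]=69 -> 69 < 73, search right half
lo=18, hi=19, mid=18, arr[mid]=70 -> 70 < 73, search right half
lo=19, hi=19, mid=19, arr[mid]=73 -> Found target at index 19!

Binary search finds 73 at index 19 after 5 comparisons. The search repeatedly halves the search space by comparing with the middle element.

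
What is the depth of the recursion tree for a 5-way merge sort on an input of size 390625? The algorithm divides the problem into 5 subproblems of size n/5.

For divide and conquer with division factor 5:

Problem sizes at each level:
Level 0: 390625
Level 1: 78125
Level 2: 15625
Level 3: 3125
Level 4: 625
Level 5: 125
Level 6: 25
Level 7: 5
Level 8: 1

The root is level 0 and the size-1 base case is level 8 (the tree spans levels 0 through 8, i.e. 9 levels counting the root), so the depth is the number of divisions: log_5(390625) = 8

The recursion tree depth is log_5(390625) = 8. At each level, the problem size is divided by 5, so it takes 8 divisions to reduce to a base case of size 1. The algorithm makes 5 recursive calls at each level.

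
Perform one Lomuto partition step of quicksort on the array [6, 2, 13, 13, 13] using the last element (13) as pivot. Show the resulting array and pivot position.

Lomuto partition with pivot = 13:

Initial array: [6, 2, 13, 13, 13]

arr[0]=6 <= 13: swap with position 0, array becomes [6, 2, 13, 13, 13]
arr[1]=2 <= 13: swap with position 1, array becomes [6, 2, 13, 13, 13]
arr[2]=13 <= 13: swap with position 2, array becomes [6, 2, 13, 13, 13]
arr[3]=13 <= 13: swap with position 3, array becomes [6, 2, 13, 13, 13]

Place pivot at position 4: [6, 2, 13, 13, 13]
Pivot position: 4

After partitioning with pivot 13, the array becomes [6, 2, 13, 13, 13]. The pivot is placed at index 4. All elements to the left of the pivot are <= 13, and all elements to the right are > 13.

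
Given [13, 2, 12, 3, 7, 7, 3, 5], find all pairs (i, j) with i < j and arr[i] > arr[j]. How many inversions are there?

Finding inversions in [13, 2, 12, 3, 7, 7, 3, 5]:

(0, 1): arr[0]=13 > arr[1]=2
(0, 2): arr[0]=13 > arr[2]=12
(0, 3): arr[0]=13 > arr[3]=3
(0, 4): arr[0]=13 > arr[4]=7
(0, 5): arr[0]=13 > arr[5]=7
(0, 6): arr[0]=13 > arr[6]=3
(0, 7): arr[0]=13 > arr[7]=5
(2, 3): arr[2]=12 > arr[3]=3
(2, 4): arr[2]=12 > arr[4]=7
(2, 5): arr[2]=12 > arr[5]=7
(2, 6): arr[2]=12 > arr[6]=3
(2, 7): arr[2]=12 > arr[7]=5
(4, 6): arr[4]=7 > arr[6]=3
(4, 7): arr[4]=7 > arr[7]=5
(5, 6): arr[5]=7 > arr[6]=3
(5, 7): arr[5]=7 > arr[7]=5

Total inversions: 16

The array has 16 inversion(s): (0,1), (0,2), (0,3), (0,4), (0,5), (0,6), (0,7), (2,3), (2,4), (2,5), (2,6), (2,7), (4,6), (4,7), (5,6), (5,7). Each pair (i,j) satisfies i < j and arr[i] > arr[j].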